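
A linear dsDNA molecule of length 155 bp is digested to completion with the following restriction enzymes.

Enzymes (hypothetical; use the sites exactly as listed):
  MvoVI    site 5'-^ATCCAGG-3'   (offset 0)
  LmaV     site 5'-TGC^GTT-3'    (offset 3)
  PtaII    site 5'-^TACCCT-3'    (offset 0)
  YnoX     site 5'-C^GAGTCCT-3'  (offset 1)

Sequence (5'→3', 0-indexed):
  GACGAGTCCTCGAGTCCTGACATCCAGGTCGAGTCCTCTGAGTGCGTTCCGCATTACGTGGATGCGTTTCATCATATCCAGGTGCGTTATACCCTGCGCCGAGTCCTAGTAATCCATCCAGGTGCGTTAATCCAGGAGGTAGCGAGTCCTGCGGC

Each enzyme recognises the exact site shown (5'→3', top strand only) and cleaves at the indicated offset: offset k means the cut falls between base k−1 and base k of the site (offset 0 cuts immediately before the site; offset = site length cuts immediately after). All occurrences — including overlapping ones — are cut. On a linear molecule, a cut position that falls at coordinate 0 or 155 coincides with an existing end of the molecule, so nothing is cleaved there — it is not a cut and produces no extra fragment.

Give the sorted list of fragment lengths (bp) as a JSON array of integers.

[3,4,4,8,9,10,10,10,10,11,12,14,15,15,20]

Per-enzyme occurrences:
  MvoVI (ATCCAGG, off=0): starts [21, 75, 115, 129] → cuts [21, 75, 115, 129]
  LmaV (TGCGTT, off=3): starts [42, 62, 82, 122] → cuts [45, 65, 85, 125]
  PtaII (TACCCT, off=0): starts [89] → cuts [89]
  YnoX (CGAGTCCT, off=1): starts [2, 10, 29, 99, 142] → cuts [3, 11, 30, 100, 143]

All cut coordinates (distinct, sorted): [3, 11, 21, 30, 45, 65, 75, 85, 89, 100, 115, 125, 129, 143]

Fragments:
  [0,3): 3 bp
  [3,11): 8 bp
  [11,21): 10 bp
  [21,30): 9 bp
  [30,45): 15 bp
  [45,65): 20 bp
  [65,75): 10 bp
  [75,85): 10 bp
  [85,89): 4 bp
  [89,100): 11 bp
  [100,115): 15 bp
  [115,125): 10 bp
  [125,129): 4 bp
  [129,143): 14 bp
  [143,155): 12 bp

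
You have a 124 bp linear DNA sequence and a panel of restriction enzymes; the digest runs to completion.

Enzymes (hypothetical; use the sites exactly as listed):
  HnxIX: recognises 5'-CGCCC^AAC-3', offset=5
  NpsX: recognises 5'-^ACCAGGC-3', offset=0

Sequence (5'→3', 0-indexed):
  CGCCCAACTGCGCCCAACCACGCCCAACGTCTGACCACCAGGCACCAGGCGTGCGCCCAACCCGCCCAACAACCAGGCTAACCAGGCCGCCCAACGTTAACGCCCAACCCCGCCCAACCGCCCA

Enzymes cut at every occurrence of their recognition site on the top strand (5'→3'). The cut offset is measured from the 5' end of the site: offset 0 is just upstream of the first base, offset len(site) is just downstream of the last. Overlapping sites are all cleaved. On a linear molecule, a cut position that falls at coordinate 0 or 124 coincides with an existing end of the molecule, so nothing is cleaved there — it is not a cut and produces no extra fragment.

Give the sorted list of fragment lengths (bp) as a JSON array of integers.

[4,5,7,9,9,9,10,10,10,11,12,13,15]

Scan for sites:
  HnxIX (CGCCCAAC, off=5): starts [0, 10, 20, 53, 62, 87, 100, 110] → cuts [5, 15, 25, 58, 67, 92, 105, 115]
  NpsX (ACCAGGC, off=0): starts [36, 43, 71, 80] → cuts [36, 43, 71, 80]

Pooled cuts: [5, 15, 25, 36, 43, 58, 67, 71, 80, 92, 105, 115]

Fragment lengths:
  [0,5): 5 bp
  [5,15): 10 bp
  [15,25): 10 bp
  [25,36): 11 bp
  [36,43): 7 bp
  [43,58): 15 bp
  [58,67): 9 bp
  [67,71): 4 bp
  [71,80): 9 bp
  [80,92): 12 bp
  [92,105): 13 bp
  [105,115): 10 bp
  [115,124): 9 bp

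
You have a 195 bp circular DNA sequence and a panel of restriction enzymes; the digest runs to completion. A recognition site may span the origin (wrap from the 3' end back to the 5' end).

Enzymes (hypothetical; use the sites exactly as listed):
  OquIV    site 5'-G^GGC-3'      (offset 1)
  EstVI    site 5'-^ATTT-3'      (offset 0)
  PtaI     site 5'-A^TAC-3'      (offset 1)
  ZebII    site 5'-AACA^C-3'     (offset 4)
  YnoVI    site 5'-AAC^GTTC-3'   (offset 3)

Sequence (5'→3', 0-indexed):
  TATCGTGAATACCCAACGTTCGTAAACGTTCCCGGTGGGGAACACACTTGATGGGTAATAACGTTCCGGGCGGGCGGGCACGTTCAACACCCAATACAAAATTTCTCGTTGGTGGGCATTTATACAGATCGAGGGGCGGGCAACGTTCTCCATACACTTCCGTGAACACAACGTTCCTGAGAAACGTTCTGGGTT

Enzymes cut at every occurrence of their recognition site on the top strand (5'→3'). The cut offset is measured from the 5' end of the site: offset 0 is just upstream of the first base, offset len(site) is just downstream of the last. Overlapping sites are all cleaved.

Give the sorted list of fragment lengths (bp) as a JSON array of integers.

[3,4,4,4,4,5,5,6,6,6,8,8,10,12,13,13,14,16,17,18,19]

Site scan:
  OquIV GGGC/1: at [67, 71, 75, 113, 133, 137] ⇒ [68, 72, 76, 114, 134, 138]
  EstVI ATTT/0: at [100, 117] ⇒ [100, 117]
  PtaI ATAC/1: at [8, 93, 121, 151] ⇒ [9, 94, 122, 152]
  ZebII AACAC/4: at [40, 85, 164] ⇒ [44, 89, 168]
  YnoVI AACGTTC/3: at [14, 24, 59, 141, 169, 182] ⇒ [17, 27, 62, 144, 172, 185]

All cut coordinates (distinct, sorted): [9, 17, 27, 44, 62, 68, 72, 76, 89, 94, 100, 114, 117, 122, 134, 138, 144, 152, 168, 172, 185]

Fragment lengths:
  9→17: 8 bp
  17→27: 10 bp
  27→44: 17 bp
  44→62: 18 bp
  62→68: 6 bp
  68→72: 4 bp
  72→76: 4 bp
  76→89: 13 bp
  89→94: 5 bp
  94→100: 6 bp
  100→114: 14 bp
  114→117: 3 bp
  117→122: 5 bp
  122→134: 12 bp
  134→138: 4 bp
  138→144: 6 bp
  144→152: 8 bp
  152→168: 16 bp
  168→172: 4 bp
  172→185: 13 bp
  185→9 (wrap): 195-185+9 = 19 bp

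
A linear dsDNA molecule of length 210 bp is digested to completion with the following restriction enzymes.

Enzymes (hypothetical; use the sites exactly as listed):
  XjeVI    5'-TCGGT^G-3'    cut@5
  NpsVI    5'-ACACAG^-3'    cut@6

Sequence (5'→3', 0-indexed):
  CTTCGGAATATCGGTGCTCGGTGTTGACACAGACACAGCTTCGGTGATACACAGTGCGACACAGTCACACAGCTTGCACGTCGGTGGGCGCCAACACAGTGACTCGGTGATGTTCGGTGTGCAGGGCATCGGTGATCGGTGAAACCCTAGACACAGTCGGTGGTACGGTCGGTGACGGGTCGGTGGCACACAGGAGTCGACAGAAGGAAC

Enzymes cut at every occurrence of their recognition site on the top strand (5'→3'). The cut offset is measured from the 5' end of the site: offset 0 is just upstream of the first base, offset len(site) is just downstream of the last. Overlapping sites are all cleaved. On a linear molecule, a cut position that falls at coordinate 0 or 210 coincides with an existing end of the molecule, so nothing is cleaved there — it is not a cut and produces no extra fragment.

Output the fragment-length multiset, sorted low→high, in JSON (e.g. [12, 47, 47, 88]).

[5,6,7,7,7,8,9,9,9,10,10,10,11,12,13,14,15,15,16,17]

Site scan:
  XjeVI (TCGGTG, off=5): starts [10, 17, 40, 80, 103, 113, 128, 135, 156, 168, 179] → cuts [15, 22, 45, 85, 108, 118, 133, 140, 161, 173, 184]
  NpsVI (ACACAG, off=6): starts [26, 32, 48, 58, 66, 93, 150, 187] → cuts [32, 38, 54, 64, 72, 99, 156, 193]

All cut coordinates (distinct, sorted): [15, 22, 32, 38, 45, 54, 64, 72, 85, 99, 108, 118, 133, 140, 156, 161, 173, 184, 193]

Fragment lengths:
  [0,15): 15 bp
  [15,22): 7 bp
  [22,32): 10 bp
  [32,38): 6 bp
  [38,45): 7 bp
  [45,54): 9 bp
  [54,64): 10 bp
  [64,72): 8 bp
  [72,85): 13 bp
  [85,99): 14 bp
  [99,108): 9 bp
  [108,118): 10 bp
  [118,133): 15 bp
  [133,140): 7 bp
  [140,156): 16 bp
  [156,161): 5 bp
  [161,173): 12 bp
  [173,184): 11 bp
  [184,193): 9 bp
  [193,210): 17 bp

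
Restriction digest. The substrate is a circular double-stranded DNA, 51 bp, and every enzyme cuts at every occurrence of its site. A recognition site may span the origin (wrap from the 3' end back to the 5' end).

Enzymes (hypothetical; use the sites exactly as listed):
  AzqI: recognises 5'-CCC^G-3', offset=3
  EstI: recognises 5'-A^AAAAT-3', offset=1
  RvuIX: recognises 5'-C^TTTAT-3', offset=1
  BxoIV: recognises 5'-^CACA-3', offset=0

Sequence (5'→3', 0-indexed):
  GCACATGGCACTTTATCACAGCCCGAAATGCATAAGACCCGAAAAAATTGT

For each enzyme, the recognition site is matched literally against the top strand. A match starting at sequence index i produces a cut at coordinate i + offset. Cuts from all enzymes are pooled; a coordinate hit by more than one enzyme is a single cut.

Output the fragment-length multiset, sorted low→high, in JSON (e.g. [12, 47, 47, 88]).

Per-enzyme occurrences:
  AzqI CCCG/3: at [21, 37] ⇒ [24, 40]
  EstI AAAAAT/1: at [42] ⇒ [43]
  RvuIX CTTTAT/1: at [10] ⇒ [11]
  BxoIV CACA/0: at [1, 16] ⇒ [1, 16]

All cut coordinates (distinct, sorted): [1, 11, 16, 24, 40, 43]

Fragments:
  1→11: 10 bp
  11→16: 5 bp
  16→24: 8 bp
  24→40: 16 bp
  40→43: 3 bp
  43→1 (wrap): 51-43+1 = 9 bp

[3,5,8,9,10,16]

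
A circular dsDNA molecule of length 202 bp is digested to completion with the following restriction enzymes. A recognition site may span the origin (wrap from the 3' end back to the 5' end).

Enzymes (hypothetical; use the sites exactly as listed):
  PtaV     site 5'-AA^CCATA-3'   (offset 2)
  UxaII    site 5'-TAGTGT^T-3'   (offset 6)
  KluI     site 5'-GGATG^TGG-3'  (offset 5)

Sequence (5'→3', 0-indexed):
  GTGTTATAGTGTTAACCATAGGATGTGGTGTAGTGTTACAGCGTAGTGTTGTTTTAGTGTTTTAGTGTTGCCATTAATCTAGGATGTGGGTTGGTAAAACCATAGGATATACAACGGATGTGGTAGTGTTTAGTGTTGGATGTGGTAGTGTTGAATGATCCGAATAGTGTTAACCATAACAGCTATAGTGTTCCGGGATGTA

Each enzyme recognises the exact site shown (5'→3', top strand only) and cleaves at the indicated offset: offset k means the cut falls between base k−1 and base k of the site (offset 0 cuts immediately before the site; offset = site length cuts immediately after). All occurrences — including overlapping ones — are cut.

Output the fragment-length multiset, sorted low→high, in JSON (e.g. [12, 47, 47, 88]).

Site scan:
  PtaV AACCATA/2: at [13, 97, 171] ⇒ [15, 99, 173]
  UxaII TAGTGTT/6: at [6, 30, 43, 54, 62, 123, 130, 145, 164, 185, 200] ⇒ [4, 12, 36, 49, 60, 68, 129, 136, 151, 170, 191]
  KluI GGATGTGG/5: at [20, 81, 115, 137] ⇒ [25, 86, 120, 142]

Pooled cuts: [4, 12, 15, 25, 36, 49, 60, 68, 86, 99, 120, 129, 136, 142, 151, 170, 173, 191]

Fragments:
  4→12: 8 bp
  12→15: 3 bp
  15→25: 10 bp
  25→36: 11 bp
  36→49: 13 bp
  49→60: 11 bp
  60→68: 8 bp
  68→86: 18 bp
  86→99: 13 bp
  99→120: 21 bp
  120→129: 9 bp
  129→136: 7 bp
  136→142: 6 bp
  142→151: 9 bp
  151→170: 19 bp
  170→173: 3 bp
  173→191: 18 bp
  191→4 (wrap): 202-191+4 = 15 bp

[3,3,6,7,8,8,9,9,10,11,11,13,13,15,18,18,19,21]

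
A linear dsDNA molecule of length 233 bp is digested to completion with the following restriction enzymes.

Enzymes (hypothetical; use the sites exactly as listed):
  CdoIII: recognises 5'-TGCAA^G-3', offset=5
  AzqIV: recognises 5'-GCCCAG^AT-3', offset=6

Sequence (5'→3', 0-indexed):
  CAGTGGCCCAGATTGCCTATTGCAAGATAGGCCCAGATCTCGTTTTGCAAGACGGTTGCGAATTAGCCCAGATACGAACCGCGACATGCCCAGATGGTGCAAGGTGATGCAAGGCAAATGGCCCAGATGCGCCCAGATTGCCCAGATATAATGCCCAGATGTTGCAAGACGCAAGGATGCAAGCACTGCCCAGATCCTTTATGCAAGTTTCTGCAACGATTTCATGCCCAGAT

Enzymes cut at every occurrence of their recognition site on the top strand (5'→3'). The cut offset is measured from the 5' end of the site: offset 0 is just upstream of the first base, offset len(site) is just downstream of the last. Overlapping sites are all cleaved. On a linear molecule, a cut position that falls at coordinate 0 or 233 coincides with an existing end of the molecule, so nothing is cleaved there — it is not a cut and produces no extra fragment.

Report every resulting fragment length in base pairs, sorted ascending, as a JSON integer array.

[2,9,9,9,10,10,11,11,11,13,13,14,14,14,15,21,22,25]

Scan for sites:
  CdoIII TGCAAG/5: at [20, 45, 97, 107, 162, 177, 201] ⇒ [25, 50, 102, 112, 167, 182, 206]
  AzqIV GCCCAGAT/6: at [5, 30, 65, 87, 120, 130, 139, 152, 187, 225] ⇒ [11, 36, 71, 93, 126, 136, 145, 158, 193, 231]

Pooled cuts: [11, 25, 36, 50, 71, 93, 102, 112, 126, 136, 145, 158, 167, 182, 193, 206, 231]

Fragments:
  [0,11): 11 bp
  [11,25): 14 bp
  [25,36): 11 bp
  [36,50): 14 bp
  [50,71): 21 bp
  [71,93): 22 bp
  [93,102): 9 bp
  [102,112): 10 bp
  [112,126): 14 bp
  [126,136): 10 bp
  [136,145): 9 bp
  [145,158): 13 bp
  [158,167): 9 bp
  [167,182): 15 bp
  [182,193): 11 bp
  [193,206): 13 bp
  [206,231): 25 bp
  [231,233): 2 bp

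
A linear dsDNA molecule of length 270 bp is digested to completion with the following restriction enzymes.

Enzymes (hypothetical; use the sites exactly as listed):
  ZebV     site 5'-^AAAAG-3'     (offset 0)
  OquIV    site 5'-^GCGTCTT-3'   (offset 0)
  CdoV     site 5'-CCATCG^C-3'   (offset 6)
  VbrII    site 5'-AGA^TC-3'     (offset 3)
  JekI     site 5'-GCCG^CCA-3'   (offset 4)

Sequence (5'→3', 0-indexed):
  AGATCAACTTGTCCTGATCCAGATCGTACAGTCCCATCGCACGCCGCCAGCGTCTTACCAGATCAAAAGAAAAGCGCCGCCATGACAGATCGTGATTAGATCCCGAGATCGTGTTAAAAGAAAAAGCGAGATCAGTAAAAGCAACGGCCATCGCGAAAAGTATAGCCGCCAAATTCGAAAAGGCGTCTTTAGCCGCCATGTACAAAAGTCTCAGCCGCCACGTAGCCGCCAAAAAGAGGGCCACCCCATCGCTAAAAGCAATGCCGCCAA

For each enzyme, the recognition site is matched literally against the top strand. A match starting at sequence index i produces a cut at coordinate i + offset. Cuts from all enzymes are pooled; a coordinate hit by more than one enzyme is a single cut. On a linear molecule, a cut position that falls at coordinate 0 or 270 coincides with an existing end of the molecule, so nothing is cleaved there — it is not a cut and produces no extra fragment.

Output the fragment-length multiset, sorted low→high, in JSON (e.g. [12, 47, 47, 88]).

Per-enzyme occurrences:
  ZebV AAAAG/0: at [64, 69, 115, 121, 136, 155, 177, 203, 231, 253] ⇒ [64, 69, 115, 121, 136, 155, 177, 203, 231, 253]
  OquIV GCGTCTT/0: at [49, 182] ⇒ [49, 182]
  CdoV CCATCGC/6: at [33, 147, 245] ⇒ [39, 153, 251]
  VbrII AGATC/3: at [0, 20, 59, 86, 97, 105, 128] ⇒ [3, 23, 62, 89, 100, 108, 131]
  JekI GCCGCCA/4: at [42, 75, 164, 191, 213, 224, 262] ⇒ [46, 79, 168, 195, 217, 228, 266]

Pooled cuts: [3, 23, 39, 46, 49, 62, 64, 69, 79, 89, 100, 108, 115, 121, 131, 136, 153, 155, 168, 177, 182, 195, 203, 217, 228, 231, 251, 253, 266]

Fragment lengths:
  [0,3): 3 bp
  [3,23): 20 bp
  [23,39): 16 bp
  [39,46): 7 bp
  [46,49): 3 bp
  [49,62): 13 bp
  [62,64): 2 bp
  [64,69): 5 bp
  [69,79): 10 bp
  [79,89): 10 bp
  [89,100): 11 bp
  [100,108): 8 bp
  [108,115): 7 bp
  [115,121): 6 bp
  [121,131): 10 bp
  [131,136): 5 bp
  [136,153): 17 bp
  [153,155): 2 bp
  [155,168): 13 bp
  [168,177): 9 bp
  [177,182): 5 bp
  [182,195): 13 bp
  [195,203): 8 bp
  [203,217): 14 bp
  [217,228): 11 bp
  [228,231): 3 bp
  [231,251): 20 bp
  [251,253): 2 bp
  [253,266): 13 bp
  [266,270): 4 bp

[2,2,2,3,3,3,4,5,5,5,6,7,7,8,8,9,10,10,10,11,11,13,13,13,13,14,16,17,20,20]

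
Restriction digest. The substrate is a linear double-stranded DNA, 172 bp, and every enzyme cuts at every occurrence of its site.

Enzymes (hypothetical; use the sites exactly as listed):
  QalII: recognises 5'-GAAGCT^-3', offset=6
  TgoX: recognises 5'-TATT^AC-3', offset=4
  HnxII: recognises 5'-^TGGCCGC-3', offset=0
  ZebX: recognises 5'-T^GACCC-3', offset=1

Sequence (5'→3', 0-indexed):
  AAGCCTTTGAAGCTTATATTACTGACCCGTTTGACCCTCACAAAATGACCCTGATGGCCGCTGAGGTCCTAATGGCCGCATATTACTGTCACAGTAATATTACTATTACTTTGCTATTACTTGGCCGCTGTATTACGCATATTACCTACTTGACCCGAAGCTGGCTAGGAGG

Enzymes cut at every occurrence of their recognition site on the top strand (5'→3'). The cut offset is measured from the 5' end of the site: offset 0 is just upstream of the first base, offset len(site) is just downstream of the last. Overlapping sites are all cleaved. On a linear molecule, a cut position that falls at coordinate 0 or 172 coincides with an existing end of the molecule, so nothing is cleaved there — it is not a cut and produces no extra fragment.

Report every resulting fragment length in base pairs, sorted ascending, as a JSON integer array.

Scan for sites:
  QalII (GAAGCT, off=6): starts [8, 156] → cuts [14, 162]
  TgoX (TATTAC, off=4): starts [16, 80, 97, 103, 114, 130, 139] → cuts [20, 84, 101, 107, 118, 134, 143]
  HnxII (TGGCCGC, off=0): starts [54, 72, 121] → cuts [54, 72, 121]
  ZebX (TGACCC, off=1): starts [22, 31, 45, 150] → cuts [23, 32, 46, 151]

All cut coordinates (distinct, sorted): [14, 20, 23, 32, 46, 54, 72, 84, 101, 107, 118, 121, 134, 143, 151, 162]

Fragment lengths:
  [0,14): 14 bp
  [14,20): 6 bp
  [20,23): 3 bp
  [23,32): 9 bp
  [32,46): 14 bp
  [46,54): 8 bp
  [54,72): 18 bp
  [72,84): 12 bp
  [84,101): 17 bp
  [101,107): 6 bp
  [107,118): 11 bp
  [118,121): 3 bp
  [121,134): 13 bp
  [134,143): 9 bp
  [143,151): 8 bp
  [151,162): 11 bp
  [162,172): 10 bp

[3,3,6,6,8,8,9,9,10,11,11,12,13,14,14,17,18]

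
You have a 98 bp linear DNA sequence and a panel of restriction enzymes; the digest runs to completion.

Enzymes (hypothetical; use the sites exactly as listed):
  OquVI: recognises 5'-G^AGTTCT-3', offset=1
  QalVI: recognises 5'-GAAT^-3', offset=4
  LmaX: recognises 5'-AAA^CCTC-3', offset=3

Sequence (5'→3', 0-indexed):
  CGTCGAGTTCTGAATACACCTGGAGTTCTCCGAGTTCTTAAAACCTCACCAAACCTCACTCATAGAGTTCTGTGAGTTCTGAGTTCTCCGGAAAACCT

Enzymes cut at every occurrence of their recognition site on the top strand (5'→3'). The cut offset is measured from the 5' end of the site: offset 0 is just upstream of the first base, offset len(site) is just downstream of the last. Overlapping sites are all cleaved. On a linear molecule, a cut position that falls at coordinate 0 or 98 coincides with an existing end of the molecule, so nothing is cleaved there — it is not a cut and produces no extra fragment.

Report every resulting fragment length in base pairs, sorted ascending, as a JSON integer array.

Per-enzyme occurrences:
  OquVI (GAGTTCT, off=1): starts [4, 22, 31, 64, 73, 80] → cuts [5, 23, 32, 65, 74, 81]
  QalVI (GAAT, off=4): starts [11] → cuts [15]
  LmaX (AAACCTC, off=3): starts [40, 50] → cuts [43, 53]

All cut coordinates (distinct, sorted): [5, 15, 23, 32, 43, 53, 65, 74, 81]

Fragments:
  [0,5): 5 bp
  [5,15): 10 bp
  [15,23): 8 bp
  [23,32): 9 bp
  [32,43): 11 bp
  [43,53): 10 bp
  [53,65): 12 bp
  [65,74): 9 bp
  [74,81): 7 bp
  [81,98): 17 bp

[5,7,8,9,9,10,10,11,12,17]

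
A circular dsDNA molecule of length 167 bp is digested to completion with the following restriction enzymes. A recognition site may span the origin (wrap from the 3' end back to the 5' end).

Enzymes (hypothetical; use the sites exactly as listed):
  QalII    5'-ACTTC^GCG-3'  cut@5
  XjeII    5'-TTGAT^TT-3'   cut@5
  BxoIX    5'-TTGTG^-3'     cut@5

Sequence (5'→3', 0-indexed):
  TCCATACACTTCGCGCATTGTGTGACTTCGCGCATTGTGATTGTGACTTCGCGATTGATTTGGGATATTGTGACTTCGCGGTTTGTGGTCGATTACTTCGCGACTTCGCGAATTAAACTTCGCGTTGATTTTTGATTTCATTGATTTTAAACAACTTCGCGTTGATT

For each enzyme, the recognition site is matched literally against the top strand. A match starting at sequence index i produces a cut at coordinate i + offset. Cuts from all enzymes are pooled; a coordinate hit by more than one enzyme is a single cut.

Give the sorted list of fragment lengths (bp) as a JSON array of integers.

Per-enzyme occurrences:
  QalII (ACTTCGCG, off=5): starts [7, 24, 45, 72, 94, 102, 116, 153] → cuts [12, 29, 50, 77, 99, 107, 121, 158]
  XjeII (TTGATTT, off=5): starts [54, 124, 131, 140, 161] → cuts [59, 129, 136, 145, 166]
  BxoIX (TTGTG, off=5): starts [17, 34, 40, 67, 82] → cuts [22, 39, 45, 72, 87]

Pooled cuts: [12, 22, 29, 39, 45, 50, 59, 72, 77, 87, 99, 107, 121, 129, 136, 145, 158, 166]

Fragments:
  12→22: 10 bp
  22→29: 7 bp
  29→39: 10 bp
  39→45: 6 bp
  45→50: 5 bp
  50→59: 9 bp
  59→72: 13 bp
  72→77: 5 bp
  77→87: 10 bp
  87→99: 12 bp
  99→107: 8 bp
  107→121: 14 bp
  121→129: 8 bp
  129→136: 7 bp
  136→145: 9 bp
  145→158: 13 bp
  158→166: 8 bp
  166→12 (wrap): 167-166+12 = 13 bp

[5,5,6,7,7,8,8,8,9,9,10,10,10,12,13,13,13,14]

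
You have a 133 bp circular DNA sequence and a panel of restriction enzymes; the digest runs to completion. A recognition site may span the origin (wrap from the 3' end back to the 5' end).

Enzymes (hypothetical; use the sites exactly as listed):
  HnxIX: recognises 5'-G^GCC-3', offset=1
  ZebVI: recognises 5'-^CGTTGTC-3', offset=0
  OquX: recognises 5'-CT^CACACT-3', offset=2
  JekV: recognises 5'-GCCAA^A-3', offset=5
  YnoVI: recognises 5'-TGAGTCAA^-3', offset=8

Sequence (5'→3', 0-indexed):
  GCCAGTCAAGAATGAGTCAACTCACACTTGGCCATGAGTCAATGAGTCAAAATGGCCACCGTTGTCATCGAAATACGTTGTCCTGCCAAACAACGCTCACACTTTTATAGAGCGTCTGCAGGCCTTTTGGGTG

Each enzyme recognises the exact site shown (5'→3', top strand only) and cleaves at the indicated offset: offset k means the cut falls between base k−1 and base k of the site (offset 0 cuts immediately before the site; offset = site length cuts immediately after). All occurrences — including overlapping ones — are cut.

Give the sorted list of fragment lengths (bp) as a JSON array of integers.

Scan for sites:
  HnxIX (GGCC, off=1): starts [29, 53, 120, 132] → cuts [0, 30, 54, 121]
  ZebVI (CGTTGTC, off=0): starts [59, 75] → cuts [59, 75]
  OquX (CTCACACT, off=2): starts [20, 95] → cuts [22, 97]
  JekV (GCCAAA, off=5): starts [84] → cuts [89]
  YnoVI (TGAGTCAA, off=8): starts [12, 34, 42] → cuts [20, 42, 50]

Pooled cuts: [0, 20, 22, 30, 42, 50, 54, 59, 75, 89, 97, 121]

Fragment lengths:
  0→20: 20 bp
  20→22: 2 bp
  22→30: 8 bp
  30→42: 12 bp
  42→50: 8 bp
  50→54: 4 bp
  54→59: 5 bp
  59→75: 16 bp
  75→89: 14 bp
  89→97: 8 bp
  97→121: 24 bp
  121→0 (wrap): 133-121+0 = 12 bp

[2,4,5,8,8,8,12,12,14,16,20,24]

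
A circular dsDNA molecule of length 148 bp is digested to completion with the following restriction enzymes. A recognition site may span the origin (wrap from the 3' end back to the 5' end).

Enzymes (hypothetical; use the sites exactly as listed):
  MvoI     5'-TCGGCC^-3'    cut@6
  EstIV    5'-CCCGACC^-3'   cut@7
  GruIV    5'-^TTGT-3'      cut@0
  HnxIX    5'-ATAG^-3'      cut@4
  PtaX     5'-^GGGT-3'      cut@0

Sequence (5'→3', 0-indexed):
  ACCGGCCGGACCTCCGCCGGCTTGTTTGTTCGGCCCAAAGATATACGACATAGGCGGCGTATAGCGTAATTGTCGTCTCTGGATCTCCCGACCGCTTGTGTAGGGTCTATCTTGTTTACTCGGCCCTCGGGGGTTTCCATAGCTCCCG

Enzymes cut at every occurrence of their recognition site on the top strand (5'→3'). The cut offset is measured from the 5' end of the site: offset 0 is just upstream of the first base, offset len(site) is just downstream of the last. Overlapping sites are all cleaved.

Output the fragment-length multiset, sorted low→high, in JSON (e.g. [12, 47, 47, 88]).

Per-enzyme occurrences:
  MvoI (TCGGCC, off=6): starts [29, 119] → cuts [35, 125]
  EstIV (CCCGACC, off=7): starts [86, 144] → cuts [3, 93]
  GruIV (TTGT, off=0): starts [21, 25, 69, 95, 111] → cuts [21, 25, 69, 95, 111]
  HnxIX (ATAG, off=4): starts [49, 60, 138] → cuts [53, 64, 142]
  PtaX (GGGT, off=0): starts [102, 130] → cuts [102, 130]

Pooled cuts: [3, 21, 25, 35, 53, 64, 69, 93, 95, 102, 111, 125, 130, 142]

Fragments:
  3→21: 18 bp
  21→25: 4 bp
  25→35: 10 bp
  35→53: 18 bp
  53→64: 11 bp
  64→69: 5 bp
  69→93: 24 bp
  93→95: 2 bp
  95→102: 7 bp
  102→111: 9 bp
  111→125: 14 bp
  125→130: 5 bp
  130→142: 12 bp
  142→3 (wrap): 148-142+3 = 9 bp

[2,4,5,5,7,9,9,10,11,12,14,18,18,24]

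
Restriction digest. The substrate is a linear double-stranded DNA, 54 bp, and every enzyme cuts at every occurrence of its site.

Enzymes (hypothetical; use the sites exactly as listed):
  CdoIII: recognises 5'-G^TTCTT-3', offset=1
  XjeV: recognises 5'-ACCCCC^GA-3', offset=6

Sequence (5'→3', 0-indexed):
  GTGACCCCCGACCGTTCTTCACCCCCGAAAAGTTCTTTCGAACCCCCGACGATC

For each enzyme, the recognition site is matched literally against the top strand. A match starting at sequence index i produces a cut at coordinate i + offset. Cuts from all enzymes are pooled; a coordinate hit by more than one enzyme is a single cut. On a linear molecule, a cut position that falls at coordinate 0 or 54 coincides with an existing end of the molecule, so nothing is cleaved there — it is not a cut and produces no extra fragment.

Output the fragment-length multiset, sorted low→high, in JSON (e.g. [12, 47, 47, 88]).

[5,6,7,9,12,15]

Site scan:
  CdoIII (GTTCTT, off=1): starts [13, 31] → cuts [14, 32]
  XjeV (ACCCCCGA, off=6): starts [3, 20, 41] → cuts [9, 26, 47]

Pooled cuts: [9, 14, 26, 32, 47]

Fragment lengths:
  [0,9): 9 bp
  [9,14): 5 bp
  [14,26): 12 bp
  [26,32): 6 bp
  [32,47): 15 bp
  [47,54): 7 bp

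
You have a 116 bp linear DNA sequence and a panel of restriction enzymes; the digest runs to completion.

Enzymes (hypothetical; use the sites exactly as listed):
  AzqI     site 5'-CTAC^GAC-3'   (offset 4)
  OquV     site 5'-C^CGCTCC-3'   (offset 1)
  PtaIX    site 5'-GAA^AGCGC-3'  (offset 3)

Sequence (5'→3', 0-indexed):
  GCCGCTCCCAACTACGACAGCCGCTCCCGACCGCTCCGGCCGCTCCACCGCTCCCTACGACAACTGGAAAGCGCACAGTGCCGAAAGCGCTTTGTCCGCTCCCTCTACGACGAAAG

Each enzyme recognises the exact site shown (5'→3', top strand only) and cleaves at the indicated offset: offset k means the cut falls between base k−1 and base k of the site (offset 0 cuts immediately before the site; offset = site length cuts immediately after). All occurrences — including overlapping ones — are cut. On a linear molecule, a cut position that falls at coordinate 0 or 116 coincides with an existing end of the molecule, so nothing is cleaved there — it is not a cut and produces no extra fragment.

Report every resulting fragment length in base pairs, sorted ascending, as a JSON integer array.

Scan for sites:
  AzqI (CTACGAC, off=4): starts [11, 54, 104] → cuts [15, 58, 108]
  OquV (CCGCTCC, off=1): starts [1, 20, 30, 39, 47, 95] → cuts [2, 21, 31, 40, 48, 96]
  PtaIX (GAAAGCGC, off=3): starts [66, 82] → cuts [69, 85]

All cut coordinates (distinct, sorted): [2, 15, 21, 31, 40, 48, 58, 69, 85, 96, 108]

Fragments:
  [0,2): 2 bp
  [2,15): 13 bp
  [15,21): 6 bp
  [21,31): 10 bp
  [31,40): 9 bp
  [40,48): 8 bp
  [48,58): 10 bp
  [58,69): 11 bp
  [69,85): 16 bp
  [85,96): 11 bp
  [96,108): 12 bp
  [108,116): 8 bp

[2,6,8,8,9,10,10,11,11,12,13,16]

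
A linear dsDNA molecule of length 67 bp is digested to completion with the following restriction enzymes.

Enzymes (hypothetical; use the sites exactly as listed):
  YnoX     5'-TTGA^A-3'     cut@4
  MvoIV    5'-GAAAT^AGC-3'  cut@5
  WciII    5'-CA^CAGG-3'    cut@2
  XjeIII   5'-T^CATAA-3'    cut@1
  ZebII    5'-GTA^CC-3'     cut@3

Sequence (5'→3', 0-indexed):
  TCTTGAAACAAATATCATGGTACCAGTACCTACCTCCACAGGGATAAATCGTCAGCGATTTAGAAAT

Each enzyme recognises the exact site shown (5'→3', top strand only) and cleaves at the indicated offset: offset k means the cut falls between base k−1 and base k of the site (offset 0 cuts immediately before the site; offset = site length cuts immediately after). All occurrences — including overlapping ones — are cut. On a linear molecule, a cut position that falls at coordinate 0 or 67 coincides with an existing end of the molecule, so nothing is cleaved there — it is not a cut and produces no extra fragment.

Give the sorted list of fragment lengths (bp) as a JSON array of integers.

[6,6,10,16,29]

Site scan:
  YnoX TTGAA/4: at [2] ⇒ [6]
  MvoIV (GAAATAGC, off=5): no sites
  WciII CACAGG/2: at [36] ⇒ [38]
  XjeIII (TCATAA, off=1): no sites
  ZebII GTACC/3: at [19, 25] ⇒ [22, 28]

All cut coordinates (distinct, sorted): [6, 22, 28, 38]

Fragments:
  [0,6): 6 bp
  [6,22): 16 bp
  [22,28): 6 bp
  [28,38): 10 bp
  [38,67): 29 bp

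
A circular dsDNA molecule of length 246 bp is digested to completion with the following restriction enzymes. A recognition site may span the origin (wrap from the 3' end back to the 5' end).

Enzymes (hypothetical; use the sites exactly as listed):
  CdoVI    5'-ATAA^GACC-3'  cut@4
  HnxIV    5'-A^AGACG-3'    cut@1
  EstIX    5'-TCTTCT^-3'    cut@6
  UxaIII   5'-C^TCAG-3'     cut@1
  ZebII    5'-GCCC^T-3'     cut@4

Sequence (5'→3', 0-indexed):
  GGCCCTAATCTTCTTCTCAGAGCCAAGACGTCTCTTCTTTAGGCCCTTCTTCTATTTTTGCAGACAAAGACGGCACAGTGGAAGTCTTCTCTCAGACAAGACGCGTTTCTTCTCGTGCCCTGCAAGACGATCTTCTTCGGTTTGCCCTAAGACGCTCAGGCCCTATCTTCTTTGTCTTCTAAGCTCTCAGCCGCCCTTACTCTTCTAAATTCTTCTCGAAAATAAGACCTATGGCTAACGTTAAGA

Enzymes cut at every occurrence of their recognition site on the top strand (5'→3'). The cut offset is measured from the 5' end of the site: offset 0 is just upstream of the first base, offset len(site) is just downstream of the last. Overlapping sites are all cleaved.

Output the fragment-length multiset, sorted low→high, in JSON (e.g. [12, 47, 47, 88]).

[1,1,2,2,4,6,6,7,7,7,8,8,8,8,9,9,9,10,10,10,11,12,13,14,15,23,26]

Per-enzyme occurrences:
  CdoVI ATAAGACC/4: at [221] ⇒ [225]
  HnxIV AAGACG/1: at [24, 66, 97, 123, 148] ⇒ [25, 67, 98, 124, 149]
  EstIX TCTTCT/6: at [8, 11, 32, 47, 84, 107, 130, 165, 174, 200, 210] ⇒ [14, 17, 38, 53, 90, 113, 136, 171, 180, 206, 216]
  UxaIII CTCAG/1: at [15, 90, 154, 185] ⇒ [16, 91, 155, 186]
  ZebII GCCCT/4: at [1, 42, 116, 143, 159, 192] ⇒ [5, 46, 120, 147, 163, 196]

All cut coordinates (distinct, sorted): [5, 14, 16, 17, 25, 38, 46, 53, 67, 90, 91, 98, 113, 120, 124, 136, 147, 149, 155, 163, 171, 180, 186, 196, 206, 216, 225]

Fragment lengths:
  5→14: 9 bp
  14→16: 2 bp
  16→17: 1 bp
  17→25: 8 bp
  25→38: 13 bp
  38→46: 8 bp
  46→53: 7 bp
  53→67: 14 bp
  67→90: 23 bp
  90→91: 1 bp
  91→98: 7 bp
  98→113: 15 bp
  113→120: 7 bp
  120→124: 4 bp
  124→136: 12 bp
  136→147: 11 bp
  147→149: 2 bp
  149→155: 6 bp
  155→163: 8 bp
  163→171: 8 bp
  171→180: 9 bp
  180→186: 6 bp
  186→196: 10 bp
  196→206: 10 bp
  206→216: 10 bp
  216→225: 9 bp
  225→5 (wrap): 246-225+5 = 26 bp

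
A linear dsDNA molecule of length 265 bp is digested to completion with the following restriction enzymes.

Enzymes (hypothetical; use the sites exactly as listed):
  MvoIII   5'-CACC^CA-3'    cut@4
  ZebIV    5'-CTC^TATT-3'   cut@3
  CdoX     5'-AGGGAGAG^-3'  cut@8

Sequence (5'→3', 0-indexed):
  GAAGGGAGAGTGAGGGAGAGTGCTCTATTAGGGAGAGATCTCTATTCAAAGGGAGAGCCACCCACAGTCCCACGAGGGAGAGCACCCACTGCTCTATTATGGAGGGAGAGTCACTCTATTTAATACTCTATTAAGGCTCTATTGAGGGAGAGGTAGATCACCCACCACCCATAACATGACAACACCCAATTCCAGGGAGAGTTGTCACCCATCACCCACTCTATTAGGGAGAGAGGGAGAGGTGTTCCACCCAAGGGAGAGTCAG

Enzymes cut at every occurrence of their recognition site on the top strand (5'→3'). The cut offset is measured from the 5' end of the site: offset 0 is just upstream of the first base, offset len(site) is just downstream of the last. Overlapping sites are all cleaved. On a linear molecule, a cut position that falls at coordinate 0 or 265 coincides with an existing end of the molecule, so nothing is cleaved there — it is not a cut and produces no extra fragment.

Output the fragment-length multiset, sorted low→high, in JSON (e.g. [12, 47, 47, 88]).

Scan for sites:
  MvoIII (CACCCA, off=4): starts [58, 82, 158, 165, 182, 205, 212, 247] → cuts [62, 86, 162, 169, 186, 209, 216, 251]
  ZebIV (CTCTATT, off=3): starts [22, 39, 91, 113, 125, 136, 218] → cuts [25, 42, 94, 116, 128, 139, 221]
  CdoX (AGGGAGAG, off=8): starts [2, 12, 29, 49, 74, 102, 144, 193, 225, 233, 253] → cuts [10, 20, 37, 57, 82, 110, 152, 201, 233, 241, 261]

Pooled cuts: [10, 20, 25, 37, 42, 57, 62, 82, 86, 94, 110, 116, 128, 139, 152, 162, 169, 186, 201, 209, 216, 221, 233, 241, 251, 261]

Fragment lengths:
  [0,10): 10 bp
  [10,20): 10 bp
  [20,25): 5 bp
  [25,37): 12 bp
  [37,42): 5 bp
  [42,57): 15 bp
  [57,62): 5 bp
  [62,82): 20 bp
  [82,86): 4 bp
  [86,94): 8 bp
  [94,110): 16 bp
  [110,116): 6 bp
  [116,128): 12 bp
  [128,139): 11 bp
  [139,152): 13 bp
  [152,162): 10 bp
  [162,169): 7 bp
  [169,186): 17 bp
  [186,201): 15 bp
  [201,209): 8 bp
  [209,216): 7 bp
  [216,221): 5 bp
  [221,233): 12 bp
  [233,241): 8 bp
  [241,251): 10 bp
  [251,261): 10 bp
  [261,265): 4 bp

[4,4,5,5,5,5,6,7,7,8,8,8,10,10,10,10,10,11,12,12,12,13,15,15,16,17,20]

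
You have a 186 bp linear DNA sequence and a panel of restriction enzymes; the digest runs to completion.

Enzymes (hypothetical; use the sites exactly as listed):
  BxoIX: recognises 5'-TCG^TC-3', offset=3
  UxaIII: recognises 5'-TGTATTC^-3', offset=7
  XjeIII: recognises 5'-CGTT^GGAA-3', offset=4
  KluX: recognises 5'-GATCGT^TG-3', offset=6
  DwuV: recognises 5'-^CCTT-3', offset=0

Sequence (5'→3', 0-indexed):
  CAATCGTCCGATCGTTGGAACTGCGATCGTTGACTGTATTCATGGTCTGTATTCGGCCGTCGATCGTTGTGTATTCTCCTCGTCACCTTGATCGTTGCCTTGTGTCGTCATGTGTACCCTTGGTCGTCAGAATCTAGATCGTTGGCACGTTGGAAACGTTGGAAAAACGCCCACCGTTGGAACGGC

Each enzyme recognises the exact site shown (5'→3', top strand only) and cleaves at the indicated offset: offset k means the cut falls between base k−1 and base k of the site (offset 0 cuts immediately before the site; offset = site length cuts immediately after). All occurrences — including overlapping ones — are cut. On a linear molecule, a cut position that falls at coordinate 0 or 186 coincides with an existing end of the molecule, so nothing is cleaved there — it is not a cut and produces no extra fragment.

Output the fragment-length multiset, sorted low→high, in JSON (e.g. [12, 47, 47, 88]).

Site scan:
  BxoIX TCGTC/3: at [3, 79, 104, 123] ⇒ [6, 82, 107, 126]
  UxaIII TGTATTC/7: at [34, 47, 69] ⇒ [41, 54, 76]
  XjeIII CGTTGGAA/4: at [12, 147, 156, 174] ⇒ [16, 151, 160, 178]
  KluX GATCGTTG/6: at [9, 24, 61, 89, 136] ⇒ [15, 30, 67, 95, 142]
  DwuV CCTT/0: at [85, 97, 117] ⇒ [85, 97, 117]

All cut coordinates (distinct, sorted): [6, 15, 16, 30, 41, 54, 67, 76, 82, 85, 95, 97, 107, 117, 126, 142, 151, 160, 178]

Fragment lengths:
  [0,6): 6 bp
  [6,15): 9 bp
  [15,16): 1 bp
  [16,30): 14 bp
  [30,41): 11 bp
  [41,54): 13 bp
  [54,67): 13 bp
  [67,76): 9 bp
  [76,82): 6 bp
  [82,85): 3 bp
  [85,95): 10 bp
  [95,97): 2 bp
  [97,107): 10 bp
  [107,117): 10 bp
  [117,126): 9 bp
  [126,142): 16 bp
  [142,151): 9 bp
  [151,160): 9 bp
  [160,178): 18 bp
  [178,186): 8 bp

[1,2,3,6,6,8,9,9,9,9,9,10,10,10,11,13,13,14,16,18]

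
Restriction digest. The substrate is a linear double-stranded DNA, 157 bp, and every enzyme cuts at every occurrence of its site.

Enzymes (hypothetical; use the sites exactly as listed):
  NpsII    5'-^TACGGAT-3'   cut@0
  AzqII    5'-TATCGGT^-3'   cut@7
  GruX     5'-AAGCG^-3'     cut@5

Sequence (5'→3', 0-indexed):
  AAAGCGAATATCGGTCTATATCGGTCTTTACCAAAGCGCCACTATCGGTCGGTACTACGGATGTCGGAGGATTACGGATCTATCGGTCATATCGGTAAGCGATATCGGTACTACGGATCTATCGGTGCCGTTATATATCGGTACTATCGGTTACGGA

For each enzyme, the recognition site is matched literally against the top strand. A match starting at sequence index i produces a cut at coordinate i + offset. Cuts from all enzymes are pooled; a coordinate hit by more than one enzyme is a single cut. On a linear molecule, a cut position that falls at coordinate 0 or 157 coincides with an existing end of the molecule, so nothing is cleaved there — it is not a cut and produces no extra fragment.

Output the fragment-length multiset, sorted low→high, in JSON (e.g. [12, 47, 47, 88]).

[2,5,6,6,6,8,9,9,9,10,11,13,15,15,16,17]

Scan for sites:
  NpsII (TACGGAT, off=0): starts [55, 72, 111] → cuts [55, 72, 111]
  AzqII (TATCGGT, off=7): starts [8, 18, 42, 80, 89, 102, 119, 135, 144] → cuts [15, 25, 49, 87, 96, 109, 126, 142, 151]
  GruX (AAGCG, off=5): starts [1, 33, 96] → cuts [6, 38, 101]

All cut coordinates (distinct, sorted): [6, 15, 25, 38, 49, 55, 72, 87, 96, 101, 109, 111, 126, 142, 151]

Fragment lengths:
  [0,6): 6 bp
  [6,15): 9 bp
  [15,25): 10 bp
  [25,38): 13 bp
  [38,49): 11 bp
  [49,55): 6 bp
  [55,72): 17 bp
  [72,87): 15 bp
  [87,96): 9 bp
  [96,101): 5 bp
  [101,109): 8 bp
  [109,111): 2 bp
  [111,126): 15 bp
  [126,142): 16 bp
  [142,151): 9 bp
  [151,157): 6 bp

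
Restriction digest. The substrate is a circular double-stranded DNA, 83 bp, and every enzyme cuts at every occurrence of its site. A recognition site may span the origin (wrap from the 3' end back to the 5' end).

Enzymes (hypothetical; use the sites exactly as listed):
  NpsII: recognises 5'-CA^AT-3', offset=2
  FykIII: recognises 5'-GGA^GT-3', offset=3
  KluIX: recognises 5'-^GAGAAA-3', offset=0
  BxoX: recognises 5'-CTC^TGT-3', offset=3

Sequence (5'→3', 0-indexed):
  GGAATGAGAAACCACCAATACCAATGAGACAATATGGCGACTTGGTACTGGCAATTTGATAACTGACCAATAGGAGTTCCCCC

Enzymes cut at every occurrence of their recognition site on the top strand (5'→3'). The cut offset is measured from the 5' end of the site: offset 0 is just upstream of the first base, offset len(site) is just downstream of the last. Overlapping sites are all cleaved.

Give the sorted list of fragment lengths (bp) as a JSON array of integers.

Scan for sites:
  NpsII (CAAT, off=2): starts [15, 21, 29, 51, 67] → cuts [17, 23, 31, 53, 69]
  FykIII (GGAGT, off=3): starts [72] → cuts [75]
  KluIX (GAGAAA, off=0): starts [5] → cuts [5]
  BxoX (CTCTGT, off=3): no sites

Pooled cuts: [5, 17, 23, 31, 53, 69, 75]

Fragment lengths:
  5→17: 12 bp
  17→23: 6 bp
  23→31: 8 bp
  31→53: 22 bp
  53→69: 16 bp
  69→75: 6 bp
  75→5 (wrap): 83-75+5 = 13 bp

[6,6,8,12,13,16,22]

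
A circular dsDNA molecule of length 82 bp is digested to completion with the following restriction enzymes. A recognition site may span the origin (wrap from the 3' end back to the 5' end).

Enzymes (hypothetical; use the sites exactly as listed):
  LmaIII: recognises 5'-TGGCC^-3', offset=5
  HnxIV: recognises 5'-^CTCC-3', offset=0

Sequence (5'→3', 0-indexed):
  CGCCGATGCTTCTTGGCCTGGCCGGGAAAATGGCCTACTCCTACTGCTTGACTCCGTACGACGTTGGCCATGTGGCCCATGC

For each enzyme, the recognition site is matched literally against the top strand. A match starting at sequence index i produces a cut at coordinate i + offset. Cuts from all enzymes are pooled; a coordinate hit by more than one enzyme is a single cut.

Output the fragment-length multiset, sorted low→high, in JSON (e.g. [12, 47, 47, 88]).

Scan for sites:
  LmaIII TGGCC/5: at [13, 18, 30, 64, 72] ⇒ [18, 23, 35, 69, 77]
  HnxIV CTCC/0: at [37, 51] ⇒ [37, 51]

Pooled cuts: [18, 23, 35, 37, 51, 69, 77]

Fragments:
  18→23: 5 bp
  23→35: 12 bp
  35→37: 2 bp
  37→51: 14 bp
  51→69: 18 bp
  69→77: 8 bp
  77→18 (wrap): 82-77+18 = 23 bp

[2,5,8,12,14,18,23]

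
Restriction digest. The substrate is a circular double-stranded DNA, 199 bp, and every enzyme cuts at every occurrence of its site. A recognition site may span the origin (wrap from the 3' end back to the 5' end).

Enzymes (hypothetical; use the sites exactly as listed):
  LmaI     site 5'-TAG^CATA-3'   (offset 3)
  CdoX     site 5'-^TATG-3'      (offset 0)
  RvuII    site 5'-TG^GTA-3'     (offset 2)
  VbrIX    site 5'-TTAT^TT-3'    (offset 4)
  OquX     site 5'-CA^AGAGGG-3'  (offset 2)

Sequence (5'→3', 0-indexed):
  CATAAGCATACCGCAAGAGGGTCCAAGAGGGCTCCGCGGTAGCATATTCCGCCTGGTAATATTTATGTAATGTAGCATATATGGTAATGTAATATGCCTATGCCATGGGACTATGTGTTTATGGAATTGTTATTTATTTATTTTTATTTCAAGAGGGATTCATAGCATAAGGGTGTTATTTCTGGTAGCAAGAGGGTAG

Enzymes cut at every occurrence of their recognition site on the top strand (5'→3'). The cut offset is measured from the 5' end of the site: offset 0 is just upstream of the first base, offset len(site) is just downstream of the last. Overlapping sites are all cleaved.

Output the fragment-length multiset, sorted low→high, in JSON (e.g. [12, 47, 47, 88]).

Site scan:
  LmaI TAGCATA/3: at [39, 72, 162, 196] ⇒ [0, 42, 75, 165]
  CdoX TATG/0: at [63, 79, 92, 98, 111, 119] ⇒ [63, 79, 92, 98, 111, 119]
  RvuII TGGTA/2: at [53, 81, 182] ⇒ [55, 83, 184]
  VbrIX TTATTT/4: at [129, 133, 137, 143, 175] ⇒ [133, 137, 141, 147, 179]
  OquX CAAGAGGG/2: at [13, 23, 149, 188] ⇒ [15, 25, 151, 190]

Pooled cuts: [0, 15, 25, 42, 55, 63, 75, 79, 83, 92, 98, 111, 119, 133, 137, 141, 147, 151, 165, 179, 184, 190]

Fragment lengths:
  0→15: 15 bp
  15→25: 10 bp
  25→42: 17 bp
  42→55: 13 bp
  55→63: 8 bp
  63→75: 12 bp
  75→79: 4 bp
  79→83: 4 bp
  83→92: 9 bp
  92→98: 6 bp
  98→111: 13 bp
  111→119: 8 bp
  119→133: 14 bp
  133→137: 4 bp
  137→141: 4 bp
  141→147: 6 bp
  147→151: 4 bp
  151→165: 14 bp
  165→179: 14 bp
  179→184: 5 bp
  184→190: 6 bp
  190→0 (wrap): 199-190+0 = 9 bp

[4,4,4,4,4,5,6,6,6,8,8,9,9,10,12,13,13,14,14,14,15,17]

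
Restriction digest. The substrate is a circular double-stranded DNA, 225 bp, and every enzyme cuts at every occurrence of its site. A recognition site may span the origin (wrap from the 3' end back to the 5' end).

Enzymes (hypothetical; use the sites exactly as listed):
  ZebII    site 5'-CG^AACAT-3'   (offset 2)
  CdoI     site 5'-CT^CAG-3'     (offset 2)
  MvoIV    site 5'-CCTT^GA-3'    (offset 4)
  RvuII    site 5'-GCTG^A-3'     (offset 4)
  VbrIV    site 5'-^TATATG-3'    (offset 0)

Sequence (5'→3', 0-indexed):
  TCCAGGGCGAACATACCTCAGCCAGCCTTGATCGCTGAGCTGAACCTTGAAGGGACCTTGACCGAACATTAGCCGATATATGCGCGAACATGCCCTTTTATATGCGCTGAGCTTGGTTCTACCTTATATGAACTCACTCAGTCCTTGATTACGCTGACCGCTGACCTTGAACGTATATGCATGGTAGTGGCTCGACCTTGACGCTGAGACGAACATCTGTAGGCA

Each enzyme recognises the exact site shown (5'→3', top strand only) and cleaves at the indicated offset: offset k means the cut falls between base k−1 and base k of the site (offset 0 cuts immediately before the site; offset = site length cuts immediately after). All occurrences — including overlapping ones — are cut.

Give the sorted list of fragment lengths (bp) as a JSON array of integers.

Scan for sites:
  ZebII CGAACAT/2: at [7, 62, 84, 209] ⇒ [9, 64, 86, 211]
  CdoI CTCAG/2: at [16, 136] ⇒ [18, 138]
  MvoIV CCTTGA/4: at [25, 44, 55, 142, 164, 195] ⇒ [29, 48, 59, 146, 168, 199]
  RvuII GCTGA/4: at [33, 38, 105, 152, 159, 202] ⇒ [37, 42, 109, 156, 163, 206]
  VbrIV TATATG/0: at [76, 98, 124, 173] ⇒ [76, 98, 124, 173]

Pooled cuts: [9, 18, 29, 37, 42, 48, 59, 64, 76, 86, 98, 109, 124, 138, 146, 156, 163, 168, 173, 199, 206, 211]

Fragment lengths:
  9→18: 9 bp
  18→29: 11 bp
  29→37: 8 bp
  37→42: 5 bp
  42→48: 6 bp
  48→59: 11 bp
  59→64: 5 bp
  64→76: 12 bp
  76→86: 10 bp
  86→98: 12 bp
  98→109: 11 bp
  109→124: 15 bp
  124→138: 14 bp
  138→146: 8 bp
  146→156: 10 bp
  156→163: 7 bp
  163→168: 5 bp
  168→173: 5 bp
  173→199: 26 bp
  199→206: 7 bp
  206→211: 5 bp
  211→9 (wrap): 225-211+9 = 23 bp

[5,5,5,5,5,6,7,7,8,8,9,10,10,11,11,11,12,12,14,15,23,26]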